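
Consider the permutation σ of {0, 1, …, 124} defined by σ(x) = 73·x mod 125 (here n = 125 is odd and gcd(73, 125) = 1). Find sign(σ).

-1

Trace 18: π^k(18) = [18, 64, 47, 56, 88, 49, 77] for k=0..6.
Decompose π into cycles: lengths [100, 20, 4, 1] (4 cycles, including the fixed point 0).
4 cycles on 125: each ℓ→(−1)^(ℓ−1), product (−1)^121 = -1.
(73|125)_J = -1 (Zolotarev's lemma cross-check).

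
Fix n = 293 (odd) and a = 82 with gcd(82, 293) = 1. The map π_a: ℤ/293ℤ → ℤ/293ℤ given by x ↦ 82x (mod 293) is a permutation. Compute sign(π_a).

Trace 197: π^k(197) = [197, 39, 268, 1, 82, 278, 235] for k=0..6.
5 cycles of lengths [73, 73, 73, 73, 1].
With 5 cycles on 293 points, sign = (−1)^{293−5} = +1.

+1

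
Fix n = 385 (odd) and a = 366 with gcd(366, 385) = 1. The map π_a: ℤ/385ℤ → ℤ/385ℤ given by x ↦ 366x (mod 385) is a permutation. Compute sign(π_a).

+1

Start at x=86: 86 → 291 → 246 → 331 → 256 → 141 → 16 → … (one orbit).
Decompose π into cycles: lengths [15, 15, 15, 15, 15, 15, 15, 15, 15, 15, 15, 15, 15, 15, 15, 15, 15, 15, 15, 15, 5, 5, 5, 5, 5, 5, 5, 5, 5, 5, 3, 3, 3, 3, 3, 3, 3, 3, 3, 3, 1, 1, 1, 1, 1] (45 cycles, including the fixed point 0).
45 cycles on 385: each ℓ→(−1)^(ℓ−1), product (−1)^340 = +1.
Via Zolotarev, sign(π_{366}) = (366|385) = +1.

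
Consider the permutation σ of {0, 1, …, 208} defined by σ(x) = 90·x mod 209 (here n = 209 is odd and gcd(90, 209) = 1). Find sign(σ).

+1

Start at x=100: 100 → 13 → 125 → 173 → 104 → 164 → 130 → … (one orbit).
Cycle type of π: 90×2 + 18 + 10 + 1; total 5 cycles.
5 cycles on 209: each ℓ→(−1)^(ℓ−1), product (−1)^204 = +1.
(90|209)_J = +1 (Zolotarev's lemma cross-check).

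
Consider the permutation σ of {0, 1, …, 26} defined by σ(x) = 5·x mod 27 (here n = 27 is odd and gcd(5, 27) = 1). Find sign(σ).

-1

Orbit of 23 under x↦5x: [23, 7, 8, 13, 11, 1, 5]… (length divides ord_27(5)).
The orbit structure of x ↦ 5x mod 27: 4 orbits of sizes [18, 6, 2, 1].
27 − 4 = 23 transpositions; sign(π) = (−1)^23 = -1.
Via Zolotarev, sign(π_{5}) = (5|27) = -1.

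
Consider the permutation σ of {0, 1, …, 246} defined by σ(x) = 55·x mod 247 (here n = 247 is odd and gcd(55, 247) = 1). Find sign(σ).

+1

Trace 55: π^k(55) = [55, 61, 144, 16, 139, 235, 81] for k=0..6.
31 cycles of lengths [9, 9, 9, 9, 9, 9, 9, 9, 9, 9, 9, 9, 9, 9, 9, 9, 9, 9, 9, 9, 9, 9, 9, 9, 9, 9, 3, 3, 3, 3, 1].
With 31 cycles on 247 points, sign = (−1)^{247−31} = +1.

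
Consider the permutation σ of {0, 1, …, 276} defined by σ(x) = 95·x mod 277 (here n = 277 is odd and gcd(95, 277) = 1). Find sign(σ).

Trace 95: π^k(95) = [95, 161, 60, 160, 242, 276, 182] for k=0..6.
Cycle type of π: 12×23 + 1; total 24 cycles.
n − c = 277 − 24 = 253; sign = (−1)^253 = -1.
Zolotarev: (95|277) = -1, matching the cycle-count sign.

-1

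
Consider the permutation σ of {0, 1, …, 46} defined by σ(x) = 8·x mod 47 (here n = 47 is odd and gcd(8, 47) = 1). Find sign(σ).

+1

Trace 8: π^k(8) = [8, 17, 42, 7, 9, 25, 12] for k=0..6.
Decompose π into cycles: lengths [23, 23, 1] (3 cycles, including the fixed point 0).
With 3 cycles on 47 points, sign = (−1)^{47−3} = +1.
Check: (8/47) = +1 by Zolotarev.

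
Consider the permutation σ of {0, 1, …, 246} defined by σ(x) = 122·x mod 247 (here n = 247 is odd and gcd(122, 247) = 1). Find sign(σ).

Start at x=31: 31 → 77 → 8 → 235 → 18 → 220 → 164 → … (one orbit).
25 cycles of lengths [12, 12, 12, 12, 12, 12, 12, 12, 12, 12, 12, 12, 12, 12, 12, 12, 12, 12, 6, 6, 6, 4, 4, 4, 1].
With 25 cycles on 247 points, sign = (−1)^{247−25} = +1.
(122|247)_J = +1 (Zolotarev's lemma cross-check).

+1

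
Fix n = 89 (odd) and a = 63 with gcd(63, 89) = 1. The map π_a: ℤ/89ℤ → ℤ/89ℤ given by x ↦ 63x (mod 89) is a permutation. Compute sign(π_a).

-1

Trace 31: π^k(31) = [31, 84, 41, 2, 37, 17, 3] for k=0..6.
Cycle lengths of π_63 on ℤ/89ℤ: [88, 1]; 2 cycles in total.
2 cycles on 89: each ℓ→(−1)^(ℓ−1), product (−1)^87 = -1.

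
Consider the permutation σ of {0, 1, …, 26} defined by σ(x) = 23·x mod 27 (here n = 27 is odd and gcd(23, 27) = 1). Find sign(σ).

-1

Trace 14: π^k(14) = [14, 25, 8, 22, 20, 1, 23] for k=0..6.
Cycle type of π: 18 + 6 + 2 + 1; total 4 cycles.
sign(π) = (−1)^{n − #cycles} = (−1)^{27−4} = (−1)^23 = -1.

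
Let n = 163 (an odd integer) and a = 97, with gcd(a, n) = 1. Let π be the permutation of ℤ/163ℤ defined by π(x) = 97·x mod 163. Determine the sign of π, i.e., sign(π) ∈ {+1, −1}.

+1

Orbit of 113 under x↦97x: [113, 40, 131, 156, 136, 152, 74]… (length divides ord_163(97)).
Cycle lengths of π_97 on ℤ/163ℤ: [81, 81, 1]; 3 cycles in total.
sign(π) = (−1)^{n − #cycles} = (−1)^{163−3} = (−1)^160 = +1.
Via Zolotarev, sign(π_{97}) = (97|163) = +1.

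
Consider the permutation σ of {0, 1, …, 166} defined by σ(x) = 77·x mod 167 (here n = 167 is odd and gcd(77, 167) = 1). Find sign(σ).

+1

Orbit of 88 under x↦77x: [88, 96, 44, 48, 22, 24, 11]… (length divides ord_167(77)).
3 cycles of lengths [83, 83, 1].
3 cycles on 167: each ℓ→(−1)^(ℓ−1), product (−1)^164 = +1.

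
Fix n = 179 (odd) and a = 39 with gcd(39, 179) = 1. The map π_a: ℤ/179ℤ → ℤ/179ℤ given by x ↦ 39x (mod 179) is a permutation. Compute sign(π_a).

Start at x=15: 15 → 48 → 82 → 155 → 138 → 12 → 110 → … (one orbit).
π_39 has 3 disjoint cycles with lengths [89, 89, 1] on {0,…,178}.
n − c = 179 − 3 = 176; sign = (−1)^176 = +1.
The Jacobi symbol (39|179) = +1 (Zolotarev) agrees.

+1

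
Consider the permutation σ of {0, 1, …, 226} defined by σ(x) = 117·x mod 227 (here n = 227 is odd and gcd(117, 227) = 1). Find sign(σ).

-1

Orbit of 189 under x↦117x: [189, 94, 102, 130, 1, 117, 69]… (length divides ord_227(117)).
Cycle type of π: 226 + 1; total 2 cycles.
With 2 cycles on 227 points, sign = (−1)^{227−2} = -1.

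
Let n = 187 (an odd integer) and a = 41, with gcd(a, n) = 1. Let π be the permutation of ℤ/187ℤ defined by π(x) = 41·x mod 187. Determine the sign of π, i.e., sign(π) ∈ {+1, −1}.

Start at x=65: 65 → 47 → 57 → 93 → 73 → 1 → 41 → … (one orbit).
Cycle lengths of π_41 on ℤ/187ℤ: [80, 80, 16, 10, 1]; 5 cycles in total.
5 cycles on 187: each ℓ→(−1)^(ℓ−1), product (−1)^182 = +1.

+1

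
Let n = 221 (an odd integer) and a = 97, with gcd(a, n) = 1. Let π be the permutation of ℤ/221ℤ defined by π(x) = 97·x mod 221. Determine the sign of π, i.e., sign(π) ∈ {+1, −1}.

Start at x=1: 1 → 97 → 127 → 164 → 217 → 54 → 155 → … (one orbit).
Cycle lengths of π_97 on ℤ/221ℤ: [48, 48, 48, 48, 16, 12, 1]; 7 cycles in total.
221 − 7 = 214 transpositions; sign(π) = (−1)^214 = +1.
The Jacobi symbol (97|221) = +1 (Zolotarev) agrees.

+1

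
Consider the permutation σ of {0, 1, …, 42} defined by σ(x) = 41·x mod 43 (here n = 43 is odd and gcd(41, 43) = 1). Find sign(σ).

Trace 11: π^k(11) = [11, 21, 1, 41, 4, 35, 16] for k=0..6.
The orbit structure of x ↦ 41x mod 43: 7 orbits of sizes [7, 7, 7, 7, 7, 7, 1].
With 7 cycles on 43 points, sign = (−1)^{43−7} = +1.

+1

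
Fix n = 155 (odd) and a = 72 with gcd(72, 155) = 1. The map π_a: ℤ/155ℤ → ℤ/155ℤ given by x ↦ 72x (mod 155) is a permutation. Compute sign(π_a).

-1

Start at x=64: 64 → 113 → 76 → 47 → 129 → 143 → 66 → … (one orbit).
Decompose π into cycles: lengths [60, 60, 15, 15, 4, 1] (6 cycles, including the fixed point 0).
n − c = 155 − 6 = 149; sign = (−1)^149 = -1.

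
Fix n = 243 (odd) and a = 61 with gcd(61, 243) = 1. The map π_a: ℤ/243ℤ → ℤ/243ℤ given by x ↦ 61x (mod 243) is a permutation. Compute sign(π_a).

+1

Orbit of 229 under x↦61x: [229, 118, 151, 220, 55, 196, 49]… (length divides ord_243(61)).
The orbit structure of x ↦ 61x mod 243: 11 orbits of sizes [81, 81, 27, 27, 9, 9, 3, 3, 1, 1, 1].
11 cycles on 243: each ℓ→(−1)^(ℓ−1), product (−1)^232 = +1.
Check: (61/243) = +1 by Zolotarev.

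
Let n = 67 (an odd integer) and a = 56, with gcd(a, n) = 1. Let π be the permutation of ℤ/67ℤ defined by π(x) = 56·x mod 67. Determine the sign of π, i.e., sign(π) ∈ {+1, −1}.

Orbit of 39 under x↦56x: [39, 40, 29, 16, 25, 60, 10]… (length divides ord_67(56)).
Cycle type of π: 33×2 + 1; total 3 cycles.
n − c = 67 − 3 = 64; sign = (−1)^64 = +1.

+1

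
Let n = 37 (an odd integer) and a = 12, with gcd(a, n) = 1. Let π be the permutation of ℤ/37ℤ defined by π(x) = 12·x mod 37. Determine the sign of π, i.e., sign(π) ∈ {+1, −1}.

+1

Trace 10: π^k(10) = [10, 9, 34, 1, 12, 33, 26] for k=0..6.
5 cycles of lengths [9, 9, 9, 9, 1].
37 − 5 = 32 transpositions; sign(π) = (−1)^32 = +1.
The Jacobi symbol (12|37) = +1 (Zolotarev) agrees.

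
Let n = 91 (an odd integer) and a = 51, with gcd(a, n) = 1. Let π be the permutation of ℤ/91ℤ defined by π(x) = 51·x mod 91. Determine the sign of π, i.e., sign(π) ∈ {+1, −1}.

Orbit of 53 under x↦51x: [53, 64, 79, 25, 1, 51]… (length divides ord_91(51)).
π_51 has 21 disjoint cycles with lengths [6, 6, 6, 6, 6, 6, 6, 6, 6, 6, 6, 6, 3, 3, 2, 2, 2, 2, 2, 2, 1] on {0,…,90}.
n − c = 91 − 21 = 70; sign = (−1)^70 = +1.
Via Zolotarev, sign(π_{51}) = (51|91) = +1.

+1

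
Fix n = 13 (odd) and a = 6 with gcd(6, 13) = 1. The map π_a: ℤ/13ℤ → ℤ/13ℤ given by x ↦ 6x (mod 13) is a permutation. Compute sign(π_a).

-1

Start at x=7: 7 → 3 → 5 → 4 → 11 → 1 → 6 → … (one orbit).
Cycle lengths of π_6 on ℤ/13ℤ: [12, 1]; 2 cycles in total.
n − c = 13 − 2 = 11; sign = (−1)^11 = -1.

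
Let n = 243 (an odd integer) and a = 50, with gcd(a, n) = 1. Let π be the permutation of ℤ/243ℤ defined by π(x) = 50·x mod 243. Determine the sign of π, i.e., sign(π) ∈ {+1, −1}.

Trace 191: π^k(191) = [191, 73, 5, 7, 107, 4, 200] for k=0..6.
The orbit structure of x ↦ 50x mod 243: 6 orbits of sizes [162, 54, 18, 6, 2, 1].
sign(π) = (−1)^{n − #cycles} = (−1)^{243−6} = (−1)^237 = -1.

-1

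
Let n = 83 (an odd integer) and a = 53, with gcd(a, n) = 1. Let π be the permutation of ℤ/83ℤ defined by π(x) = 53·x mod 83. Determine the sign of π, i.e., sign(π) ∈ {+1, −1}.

Trace 45: π^k(45) = [45, 61, 79, 37, 52, 17, 71] for k=0..6.
2 cycles of lengths [82, 1].
Σ(ℓ_i−1) = 83−2 = 81; sign = (−1)^81 = -1.

-1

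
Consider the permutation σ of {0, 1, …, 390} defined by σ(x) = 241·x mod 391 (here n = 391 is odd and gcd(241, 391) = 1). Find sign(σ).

+1

Start at x=49: 49 → 79 → 271 → 14 → 246 → 245 → 4 → … (one orbit).
Cycle type of π: 176×2 + 22 + 16 + 1; total 5 cycles.
5 cycles on 391: each ℓ→(−1)^(ℓ−1), product (−1)^386 = +1.
Via Zolotarev, sign(π_{241}) = (241|391) = +1.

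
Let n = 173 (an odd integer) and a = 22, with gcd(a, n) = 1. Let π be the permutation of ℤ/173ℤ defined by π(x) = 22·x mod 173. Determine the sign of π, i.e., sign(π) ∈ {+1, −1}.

Orbit of 169 under x↦22x: [169, 85, 140, 139, 117, 152, 57]… (length divides ord_173(22)).
Decompose π into cycles: lengths [43, 43, 43, 43, 1] (5 cycles, including the fixed point 0).
sign(π) = (−1)^{n − #cycles} = (−1)^{173−5} = (−1)^168 = +1.

+1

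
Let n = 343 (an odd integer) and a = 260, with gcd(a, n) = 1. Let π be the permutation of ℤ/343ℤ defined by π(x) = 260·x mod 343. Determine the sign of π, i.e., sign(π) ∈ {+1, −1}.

+1

Orbit of 162 under x↦260x: [162, 274, 239, 57, 71, 281, 1]… (length divides ord_343(260)).
Cycle type of π: 49×6 + 7×6 + 1×7; total 19 cycles.
sign(π) = (−1)^{n − #cycles} = (−1)^{343−19} = (−1)^324 = +1.
Via Zolotarev, sign(π_{260}) = (260|343) = +1.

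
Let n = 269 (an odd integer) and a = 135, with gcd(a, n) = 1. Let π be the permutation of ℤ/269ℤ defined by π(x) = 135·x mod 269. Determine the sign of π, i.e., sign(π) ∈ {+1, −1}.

-1

Orbit of 7 under x↦135x: [7, 138, 69, 169, 219, 244, 122]… (length divides ord_269(135)).
π_135 has 2 disjoint cycles with lengths [268, 1] on {0,…,268}.
With 2 cycles on 269 points, sign = (−1)^{269−2} = -1.
The Jacobi symbol (135|269) = -1 (Zolotarev) agrees.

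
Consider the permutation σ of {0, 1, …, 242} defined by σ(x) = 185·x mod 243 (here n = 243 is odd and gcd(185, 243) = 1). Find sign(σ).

Trace 119: π^k(119) = [119, 145, 95, 79, 35, 157, 128] for k=0..6.
Decompose π into cycles: lengths [162, 54, 18, 6, 2, 1] (6 cycles, including the fixed point 0).
243 − 6 = 237 transpositions; sign(π) = (−1)^237 = -1.
(185|243)_J = -1 (Zolotarev's lemma cross-check).

-1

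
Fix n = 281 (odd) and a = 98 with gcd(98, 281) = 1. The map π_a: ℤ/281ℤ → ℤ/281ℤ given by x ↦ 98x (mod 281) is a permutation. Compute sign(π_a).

+1

Trace 273: π^k(273) = [273, 59, 162, 140, 232, 256, 79] for k=0..6.
Cycle type of π: 35×8 + 1; total 9 cycles.
sign(π) = (−1)^{n − #cycles} = (−1)^{281−9} = (−1)^272 = +1.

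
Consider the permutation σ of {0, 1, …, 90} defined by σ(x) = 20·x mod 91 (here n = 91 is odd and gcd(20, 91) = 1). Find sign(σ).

+1

Orbit of 20 under x↦20x: [20, 36, 83, 22, 76, 64, 6]… (length divides ord_91(20)).
The orbit structure of x ↦ 20x mod 91: 11 orbits of sizes [12, 12, 12, 12, 12, 12, 12, 2, 2, 2, 1].
11 cycles on 91: each ℓ→(−1)^(ℓ−1), product (−1)^80 = +1.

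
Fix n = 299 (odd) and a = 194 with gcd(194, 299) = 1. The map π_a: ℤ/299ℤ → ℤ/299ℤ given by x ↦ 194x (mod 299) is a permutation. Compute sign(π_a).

-1

Start at x=298: 298 → 105 → 38 → 196 → 51 → 27 → 155 → … (one orbit).
Decompose π into cycles: lengths [22, 22, 22, 22, 22, 22, 22, 22, 22, 22, 22, 22, 22, 2, 2, 2, 2, 2, 2, 1] (20 cycles, including the fixed point 0).
299 − 20 = 279 transpositions; sign(π) = (−1)^279 = -1.
Via Zolotarev, sign(π_{194}) = (194|299) = -1.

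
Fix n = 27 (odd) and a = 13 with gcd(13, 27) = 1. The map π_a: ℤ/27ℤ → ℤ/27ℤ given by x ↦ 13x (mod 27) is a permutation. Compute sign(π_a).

Orbit of 16 under x↦13x: [16, 19, 4, 25, 1, 13, 7]… (length divides ord_27(13)).
Cycle lengths of π_13 on ℤ/27ℤ: [9, 9, 3, 3, 1, 1, 1]; 7 cycles in total.
7 cycles on 27: each ℓ→(−1)^(ℓ−1), product (−1)^20 = +1.

+1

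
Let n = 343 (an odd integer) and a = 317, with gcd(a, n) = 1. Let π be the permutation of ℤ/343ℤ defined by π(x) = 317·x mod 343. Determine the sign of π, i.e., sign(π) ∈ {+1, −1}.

Trace 88: π^k(88) = [88, 113, 149, 242, 225, 324, 151] for k=0..6.
Cycle lengths of π_317 on ℤ/343ℤ: [147, 147, 21, 21, 3, 3, 1]; 7 cycles in total.
n − c = 343 − 7 = 336; sign = (−1)^336 = +1.
Via Zolotarev, sign(π_{317}) = (317|343) = +1.

+1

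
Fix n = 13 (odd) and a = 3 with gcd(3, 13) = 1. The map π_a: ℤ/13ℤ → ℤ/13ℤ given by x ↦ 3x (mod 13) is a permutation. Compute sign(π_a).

+1

Orbit of 9 under x↦3x: [9, 1, 3]… (length divides ord_13(3)).
Decompose π into cycles: lengths [3, 3, 3, 3, 1] (5 cycles, including the fixed point 0).
sign(π) = (−1)^{n − #cycles} = (−1)^{13−5} = (−1)^8 = +1.
Check: (3/13) = +1 by Zolotarev.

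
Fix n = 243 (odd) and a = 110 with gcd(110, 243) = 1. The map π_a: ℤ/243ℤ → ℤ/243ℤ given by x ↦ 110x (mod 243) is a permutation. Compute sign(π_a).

-1

Trace 23: π^k(23) = [23, 100, 65, 103, 152, 196, 176] for k=0..6.
The orbit structure of x ↦ 110x mod 243: 6 orbits of sizes [162, 54, 18, 6, 2, 1].
6 cycles on 243: each ℓ→(−1)^(ℓ−1), product (−1)^237 = -1.
Check: (110/243) = -1 by Zolotarev.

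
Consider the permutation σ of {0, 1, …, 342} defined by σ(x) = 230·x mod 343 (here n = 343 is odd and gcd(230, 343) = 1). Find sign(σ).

-1

Orbit of 169 under x↦230x: [169, 111, 148, 83, 225, 300, 57]… (length divides ord_343(230)).
Cycle type of π: 98×3 + 14×3 + 2×3 + 1; total 10 cycles.
10 cycles on 343: each ℓ→(−1)^(ℓ−1), product (−1)^333 = -1.
The Jacobi symbol (230|343) = -1 (Zolotarev) agrees.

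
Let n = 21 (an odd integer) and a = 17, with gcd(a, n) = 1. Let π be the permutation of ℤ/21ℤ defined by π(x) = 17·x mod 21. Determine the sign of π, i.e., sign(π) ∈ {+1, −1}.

+1

Orbit of 4 under x↦17x: [4, 5, 1, 17, 16, 20]… (length divides ord_21(17)).
Decompose π into cycles: lengths [6, 6, 6, 2, 1] (5 cycles, including the fixed point 0).
With 5 cycles on 21 points, sign = (−1)^{21−5} = +1.
The Jacobi symbol (17|21) = +1 (Zolotarev) agrees.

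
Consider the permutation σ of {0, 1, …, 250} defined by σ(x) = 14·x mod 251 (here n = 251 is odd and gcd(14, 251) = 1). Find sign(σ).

Orbit of 99 under x↦14x: [99, 131, 77, 74, 32, 197, 248]… (length divides ord_251(14)).
2 cycles of lengths [250, 1].
2 cycles on 251: each ℓ→(−1)^(ℓ−1), product (−1)^249 = -1.
Check: (14/251) = -1 by Zolotarev.

-1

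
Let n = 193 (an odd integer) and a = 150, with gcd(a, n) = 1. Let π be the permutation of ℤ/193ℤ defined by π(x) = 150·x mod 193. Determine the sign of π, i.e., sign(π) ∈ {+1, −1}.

+1

Orbit of 81 under x↦150x: [81, 184, 1, 150, 112, 9, 192]… (length divides ord_193(150)).
π_150 has 25 disjoint cycles with lengths [8, 8, 8, 8, 8, 8, 8, 8, 8, 8, 8, 8, 8, 8, 8, 8, 8, 8, 8, 8, 8, 8, 8, 8, 1] on {0,…,192}.
193 − 25 = 168 transpositions; sign(π) = (−1)^168 = +1.
The Jacobi symbol (150|193) = +1 (Zolotarev) agrees.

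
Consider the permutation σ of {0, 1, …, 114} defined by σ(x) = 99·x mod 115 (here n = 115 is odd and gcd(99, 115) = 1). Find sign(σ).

Start at x=16: 16 → 89 → 71 → 14 → 6 → 19 → 41 → … (one orbit).
Cycle lengths of π_99 on ℤ/115ℤ: [22, 22, 22, 22, 22, 2, 2, 1]; 8 cycles in total.
n − c = 115 − 8 = 107; sign = (−1)^107 = -1.
The Jacobi symbol (99|115) = -1 (Zolotarev) agrees.

-1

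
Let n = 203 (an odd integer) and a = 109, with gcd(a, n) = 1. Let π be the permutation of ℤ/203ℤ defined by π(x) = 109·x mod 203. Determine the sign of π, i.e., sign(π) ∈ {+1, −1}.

Start at x=149: 149 → 1 → 109 → 107 → 92 → 81 → 100 → … (one orbit).
Decompose π into cycles: lengths [42, 42, 42, 42, 14, 14, 3, 3, 1] (9 cycles, including the fixed point 0).
9 cycles on 203: each ℓ→(−1)^(ℓ−1), product (−1)^194 = +1.

+1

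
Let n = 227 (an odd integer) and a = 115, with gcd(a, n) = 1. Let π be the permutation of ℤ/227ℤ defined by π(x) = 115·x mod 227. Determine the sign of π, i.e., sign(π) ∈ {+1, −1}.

Orbit of 153 under x↦115x: [153, 116, 174, 34, 51, 190, 58]… (length divides ord_227(115)).
Decompose π into cycles: lengths [226, 1] (2 cycles, including the fixed point 0).
Σ(ℓ_i−1) = 227−2 = 225; sign = (−1)^225 = -1.
Zolotarev: (115|227) = -1, matching the cycle-count sign.

-1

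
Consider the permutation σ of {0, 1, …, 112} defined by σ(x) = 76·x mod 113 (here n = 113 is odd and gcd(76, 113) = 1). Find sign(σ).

-1

Start at x=93: 93 → 62 → 79 → 15 → 10 → 82 → 17 → … (one orbit).
Decompose π into cycles: lengths [112, 1] (2 cycles, including the fixed point 0).
2 cycles on 113: each ℓ→(−1)^(ℓ−1), product (−1)^111 = -1.
(76|113)_J = -1 (Zolotarev's lemma cross-check).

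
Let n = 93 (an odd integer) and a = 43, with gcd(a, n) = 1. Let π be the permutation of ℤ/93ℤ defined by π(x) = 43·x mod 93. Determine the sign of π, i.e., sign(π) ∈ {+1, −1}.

Orbit of 85 under x↦43x: [85, 28, 88, 64, 55, 40, 46]… (length divides ord_93(43)).
The orbit structure of x ↦ 43x mod 93: 6 orbits of sizes [30, 30, 30, 1, 1, 1].
n − c = 93 − 6 = 87; sign = (−1)^87 = -1.
(43|93)_J = -1 (Zolotarev's lemma cross-check).

-1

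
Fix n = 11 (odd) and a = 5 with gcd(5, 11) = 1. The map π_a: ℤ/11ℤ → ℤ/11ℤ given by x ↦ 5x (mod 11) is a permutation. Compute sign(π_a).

Start at x=5: 5 → 3 → 4 → 9 → 1 → 5 (one orbit).
π_5 has 3 disjoint cycles with lengths [5, 5, 1] on {0,…,10}.
With 3 cycles on 11 points, sign = (−1)^{11−3} = +1.

+1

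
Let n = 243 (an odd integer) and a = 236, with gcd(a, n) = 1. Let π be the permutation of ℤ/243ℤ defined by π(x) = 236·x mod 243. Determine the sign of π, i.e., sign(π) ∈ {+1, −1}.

-1

Orbit of 217 under x↦236x: [217, 182, 184, 170, 25, 68, 10]… (length divides ord_243(236)).
The orbit structure of x ↦ 236x mod 243: 6 orbits of sizes [162, 54, 18, 6, 2, 1].
Σ(ℓ_i−1) = 243−6 = 237; sign = (−1)^237 = -1.
The Jacobi symbol (236|243) = -1 (Zolotarev) agrees.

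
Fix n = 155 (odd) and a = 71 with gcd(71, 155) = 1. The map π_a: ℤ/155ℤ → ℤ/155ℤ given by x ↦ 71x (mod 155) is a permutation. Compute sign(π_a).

Trace 51: π^k(51) = [51, 56, 101, 41, 121, 66, 36] for k=0..6.
Cycle type of π: 15×10 + 1×5; total 15 cycles.
sign(π) = (−1)^{n − #cycles} = (−1)^{155−15} = (−1)^140 = +1.

+1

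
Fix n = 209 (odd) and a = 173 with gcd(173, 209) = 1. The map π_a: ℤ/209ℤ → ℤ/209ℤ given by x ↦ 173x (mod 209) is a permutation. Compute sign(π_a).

+1

Trace 109: π^k(109) = [109, 47, 189, 93, 205, 144, 41] for k=0..6.
Cycle lengths of π_173 on ℤ/209ℤ: [90, 90, 18, 10, 1]; 5 cycles in total.
sign(π) = (−1)^{n − #cycles} = (−1)^{209−5} = (−1)^204 = +1.
Check: (173/209) = +1 by Zolotarev.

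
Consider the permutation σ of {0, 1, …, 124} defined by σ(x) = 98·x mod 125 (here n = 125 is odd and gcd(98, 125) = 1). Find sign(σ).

Start at x=73: 73 → 29 → 92 → 16 → 68 → 39 → 72 → … (one orbit).
Cycle lengths of π_98 on ℤ/125ℤ: [100, 20, 4, 1]; 4 cycles in total.
sign(π) = (−1)^{n − #cycles} = (−1)^{125−4} = (−1)^121 = -1.

-1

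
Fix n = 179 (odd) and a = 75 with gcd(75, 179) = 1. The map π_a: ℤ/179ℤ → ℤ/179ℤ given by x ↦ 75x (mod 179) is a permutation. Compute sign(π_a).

+1

Start at x=145: 145 → 135 → 101 → 57 → 158 → 36 → 15 → … (one orbit).
Cycle type of π: 89×2 + 1; total 3 cycles.
With 3 cycles on 179 points, sign = (−1)^{179−3} = +1.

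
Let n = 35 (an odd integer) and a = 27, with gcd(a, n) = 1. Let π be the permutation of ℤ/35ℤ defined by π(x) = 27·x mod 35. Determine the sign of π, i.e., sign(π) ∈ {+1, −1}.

+1

Orbit of 27 under x↦27x: [27, 29, 13, 1]… (length divides ord_35(27)).
Cycle type of π: 4×7 + 2×3 + 1; total 11 cycles.
11 cycles on 35: each ℓ→(−1)^(ℓ−1), product (−1)^24 = +1.
Check: (27/35) = +1 by Zolotarev.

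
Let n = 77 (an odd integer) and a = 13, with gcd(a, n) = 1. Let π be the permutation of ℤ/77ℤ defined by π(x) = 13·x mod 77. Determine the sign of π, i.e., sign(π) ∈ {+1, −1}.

+1

Orbit of 64 under x↦13x: [64, 62, 36, 6, 1, 13, 15]… (length divides ord_77(13)).
The orbit structure of x ↦ 13x mod 77: 11 orbits of sizes [10, 10, 10, 10, 10, 10, 10, 2, 2, 2, 1].
Σ(ℓ_i−1) = 77−11 = 66; sign = (−1)^66 = +1.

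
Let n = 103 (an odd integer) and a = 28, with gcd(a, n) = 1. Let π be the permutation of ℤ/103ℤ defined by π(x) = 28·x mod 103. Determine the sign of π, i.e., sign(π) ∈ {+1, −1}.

+1

Start at x=7: 7 → 93 → 29 → 91 → 76 → 68 → 50 → … (one orbit).
The orbit structure of x ↦ 28x mod 103: 3 orbits of sizes [51, 51, 1].
sign(π) = (−1)^{n − #cycles} = (−1)^{103−3} = (−1)^100 = +1.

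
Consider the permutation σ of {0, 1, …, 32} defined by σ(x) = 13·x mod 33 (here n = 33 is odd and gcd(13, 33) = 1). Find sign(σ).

-1

Trace 16: π^k(16) = [16, 10, 31, 7, 25, 28, 1] for k=0..6.
Cycle lengths of π_13 on ℤ/33ℤ: [10, 10, 10, 1, 1, 1]; 6 cycles in total.
6 cycles on 33: each ℓ→(−1)^(ℓ−1), product (−1)^27 = -1.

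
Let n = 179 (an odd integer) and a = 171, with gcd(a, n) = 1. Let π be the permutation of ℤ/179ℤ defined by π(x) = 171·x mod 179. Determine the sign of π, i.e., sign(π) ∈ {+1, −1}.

+1

Orbit of 172 under x↦171x: [172, 56, 89, 4, 147, 77, 100]… (length divides ord_179(171)).
Cycle lengths of π_171 on ℤ/179ℤ: [89, 89, 1]; 3 cycles in total.
n − c = 179 − 3 = 176; sign = (−1)^176 = +1.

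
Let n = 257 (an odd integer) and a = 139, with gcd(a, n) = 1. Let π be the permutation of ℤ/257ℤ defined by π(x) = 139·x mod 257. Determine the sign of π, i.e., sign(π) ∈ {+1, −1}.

+1

Start at x=199: 199 → 162 → 159 → 256 → 118 → 211 → 31 → … (one orbit).
π_139 has 3 disjoint cycles with lengths [128, 128, 1] on {0,…,256}.
n − c = 257 − 3 = 254; sign = (−1)^254 = +1.
Via Zolotarev, sign(π_{139}) = (139|257) = +1.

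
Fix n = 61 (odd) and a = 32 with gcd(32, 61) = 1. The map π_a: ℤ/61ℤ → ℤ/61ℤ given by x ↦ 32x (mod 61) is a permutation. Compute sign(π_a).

-1

Trace 14: π^k(14) = [14, 21, 1, 32, 48, 11, 47] for k=0..6.
6 cycles of lengths [12, 12, 12, 12, 12, 1].
sign(π) = (−1)^{n − #cycles} = (−1)^{61−6} = (−1)^55 = -1.
Zolotarev: (32|61) = -1, matching the cycle-count sign.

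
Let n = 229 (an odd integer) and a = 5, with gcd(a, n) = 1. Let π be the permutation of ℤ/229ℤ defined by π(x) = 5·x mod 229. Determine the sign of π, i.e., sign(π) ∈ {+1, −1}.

+1

Orbit of 111 under x↦5x: [111, 97, 27, 135, 217, 169, 158]… (length divides ord_229(5)).
π_5 has 3 disjoint cycles with lengths [114, 114, 1] on {0,…,228}.
With 3 cycles on 229 points, sign = (−1)^{229−3} = +1.
(5|229)_J = +1 (Zolotarev's lemma cross-check).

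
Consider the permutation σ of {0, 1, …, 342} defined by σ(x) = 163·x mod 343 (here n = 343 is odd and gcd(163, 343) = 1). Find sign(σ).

Start at x=242: 242 → 1 → 163 → 158 → 29 → 268 → 123 → … (one orbit).
π_163 has 7 disjoint cycles with lengths [147, 147, 21, 21, 3, 3, 1] on {0,…,342}.
sign(π) = (−1)^{n − #cycles} = (−1)^{343−7} = (−1)^336 = +1.
Via Zolotarev, sign(π_{163}) = (163|343) = +1.

+1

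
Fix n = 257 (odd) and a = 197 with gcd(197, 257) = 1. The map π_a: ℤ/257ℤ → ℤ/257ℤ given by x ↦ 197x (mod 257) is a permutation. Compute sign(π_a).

Start at x=225: 225 → 121 → 193 → 242 → 129 → 227 → 1 → … (one orbit).
Cycle lengths of π_197 on ℤ/257ℤ: [32, 32, 32, 32, 32, 32, 32, 32, 1]; 9 cycles in total.
n − c = 257 − 9 = 248; sign = (−1)^248 = +1.
Via Zolotarev, sign(π_{197}) = (197|257) = +1.

+1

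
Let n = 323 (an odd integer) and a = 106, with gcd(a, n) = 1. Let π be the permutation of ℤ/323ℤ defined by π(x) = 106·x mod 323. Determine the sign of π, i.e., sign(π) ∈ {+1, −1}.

+1

Orbit of 239 under x↦106x: [239, 140, 305, 30, 273, 191, 220]… (length divides ord_323(106)).
The orbit structure of x ↦ 106x mod 323: 35 orbits of sizes [12, 12, 12, 12, 12, 12, 12, 12, 12, 12, 12, 12, 12, 12, 12, 12, 12, 12, 12, 12, 12, 12, 12, 12, 4, 4, 4, 4, 3, 3, 3, 3, 3, 3, 1].
With 35 cycles on 323 points, sign = (−1)^{323−35} = +1.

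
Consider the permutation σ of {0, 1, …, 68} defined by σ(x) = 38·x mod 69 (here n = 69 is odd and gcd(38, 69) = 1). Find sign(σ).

+1

Orbit of 13 under x↦38x: [13, 11, 4, 14, 49, 68, 31]… (length divides ord_69(38)).
Decompose π into cycles: lengths [22, 22, 22, 2, 1] (5 cycles, including the fixed point 0).
Σ(ℓ_i−1) = 69−5 = 64; sign = (−1)^64 = +1.
The Jacobi symbol (38|69) = +1 (Zolotarev) agrees.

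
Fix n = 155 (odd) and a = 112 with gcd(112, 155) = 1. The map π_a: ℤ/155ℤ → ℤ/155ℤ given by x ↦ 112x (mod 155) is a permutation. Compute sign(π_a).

Start at x=152: 152 → 129 → 33 → 131 → 102 → 109 → 118 → … (one orbit).
π_112 has 6 disjoint cycles with lengths [60, 60, 15, 15, 4, 1] on {0,…,154}.
Σ(ℓ_i−1) = 155−6 = 149; sign = (−1)^149 = -1.
(112|155)_J = -1 (Zolotarev's lemma cross-check).

-1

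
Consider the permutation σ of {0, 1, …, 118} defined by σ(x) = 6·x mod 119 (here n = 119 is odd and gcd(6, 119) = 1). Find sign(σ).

+1

Orbit of 43 under x↦6x: [43, 20, 1, 6, 36, 97, 106]… (length divides ord_119(6)).
Cycle type of π: 16×7 + 2×3 + 1; total 11 cycles.
11 cycles on 119: each ℓ→(−1)^(ℓ−1), product (−1)^108 = +1.
Via Zolotarev, sign(π_{6}) = (6|119) = +1.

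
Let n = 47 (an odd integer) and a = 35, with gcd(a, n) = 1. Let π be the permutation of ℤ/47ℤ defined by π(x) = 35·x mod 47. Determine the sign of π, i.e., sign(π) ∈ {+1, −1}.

Trace 37: π^k(37) = [37, 26, 17, 31, 4, 46, 12] for k=0..6.
π_35 has 2 disjoint cycles with lengths [46, 1] on {0,…,46}.
2 cycles on 47: each ℓ→(−1)^(ℓ−1), product (−1)^45 = -1.
Via Zolotarev, sign(π_{35}) = (35|47) = -1.

-1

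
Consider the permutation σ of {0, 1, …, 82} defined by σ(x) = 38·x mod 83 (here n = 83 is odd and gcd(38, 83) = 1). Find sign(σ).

+1

Start at x=26: 26 → 75 → 28 → 68 → 11 → 3 → 31 → … (one orbit).
Cycle lengths of π_38 on ℤ/83ℤ: [41, 41, 1]; 3 cycles in total.
sign(π) = (−1)^{n − #cycles} = (−1)^{83−3} = (−1)^80 = +1.
Zolotarev: (38|83) = +1, matching the cycle-count sign.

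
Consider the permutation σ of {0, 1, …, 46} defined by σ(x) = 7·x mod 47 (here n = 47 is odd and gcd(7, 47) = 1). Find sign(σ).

+1

Trace 24: π^k(24) = [24, 27, 1, 7, 2, 14, 4] for k=0..6.
π_7 has 3 disjoint cycles with lengths [23, 23, 1] on {0,…,46}.
47 − 3 = 44 transpositions; sign(π) = (−1)^44 = +1.
Zolotarev: (7|47) = +1, matching the cycle-count sign.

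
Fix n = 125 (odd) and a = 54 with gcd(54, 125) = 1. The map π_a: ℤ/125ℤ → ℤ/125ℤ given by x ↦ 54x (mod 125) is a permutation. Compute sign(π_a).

Orbit of 39 under x↦54x: [39, 106, 99, 96, 59, 61, 44]… (length divides ord_125(54)).
7 cycles of lengths [50, 50, 10, 10, 2, 2, 1].
7 cycles on 125: each ℓ→(−1)^(ℓ−1), product (−1)^118 = +1.

+1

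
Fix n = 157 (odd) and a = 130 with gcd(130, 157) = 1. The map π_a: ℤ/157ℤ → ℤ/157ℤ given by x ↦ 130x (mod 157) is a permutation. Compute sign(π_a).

+1

Trace 108: π^k(108) = [108, 67, 75, 16, 39, 46, 14] for k=0..6.
13 cycles of lengths [13, 13, 13, 13, 13, 13, 13, 13, 13, 13, 13, 13, 1].
n − c = 157 − 13 = 144; sign = (−1)^144 = +1.
Zolotarev: (130|157) = +1, matching the cycle-count sign.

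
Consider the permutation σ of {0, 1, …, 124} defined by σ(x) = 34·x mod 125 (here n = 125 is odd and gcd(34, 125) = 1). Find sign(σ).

+1

Start at x=101: 101 → 59 → 6 → 79 → 61 → 74 → 16 → … (one orbit).
7 cycles of lengths [50, 50, 10, 10, 2, 2, 1].
7 cycles on 125: each ℓ→(−1)^(ℓ−1), product (−1)^118 = +1.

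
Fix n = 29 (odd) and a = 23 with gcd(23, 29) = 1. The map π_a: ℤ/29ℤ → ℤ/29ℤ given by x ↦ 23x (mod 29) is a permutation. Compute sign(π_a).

Trace 24: π^k(24) = [24, 1, 23, 7, 16, 20, 25] for k=0..6.
Cycle type of π: 7×4 + 1; total 5 cycles.
n − c = 29 − 5 = 24; sign = (−1)^24 = +1.
Zolotarev: (23|29) = +1, matching the cycle-count sign.

+1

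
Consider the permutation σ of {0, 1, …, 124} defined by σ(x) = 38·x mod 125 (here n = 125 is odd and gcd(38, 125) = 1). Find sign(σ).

-1

Start at x=97: 97 → 61 → 68 → 84 → 67 → 46 → 123 → … (one orbit).
Cycle lengths of π_38 on ℤ/125ℤ: [100, 20, 4, 1]; 4 cycles in total.
With 4 cycles on 125 points, sign = (−1)^{125−4} = -1.
The Jacobi symbol (38|125) = -1 (Zolotarev) agrees.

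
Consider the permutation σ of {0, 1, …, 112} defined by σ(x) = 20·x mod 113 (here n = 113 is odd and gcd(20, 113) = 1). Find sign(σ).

-1

Orbit of 112 under x↦20x: [112, 93, 52, 23, 8, 47, 36]… (length divides ord_113(20)).
Cycle type of π: 112 + 1; total 2 cycles.
n − c = 113 − 2 = 111; sign = (−1)^111 = -1.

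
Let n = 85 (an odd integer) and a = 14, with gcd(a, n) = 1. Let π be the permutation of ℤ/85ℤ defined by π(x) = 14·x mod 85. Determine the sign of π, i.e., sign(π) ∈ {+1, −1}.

-1

Orbit of 74 under x↦14x: [74, 16, 54, 76, 44, 21, 39]… (length divides ord_85(14)).
Decompose π into cycles: lengths [16, 16, 16, 16, 16, 2, 2, 1] (8 cycles, including the fixed point 0).
85 − 8 = 77 transpositions; sign(π) = (−1)^77 = -1.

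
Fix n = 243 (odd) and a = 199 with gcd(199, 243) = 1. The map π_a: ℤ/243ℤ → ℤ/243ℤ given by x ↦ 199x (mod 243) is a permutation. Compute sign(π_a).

+1

Start at x=208: 208 → 82 → 37 → 73 → 190 → 145 → 181 → … (one orbit).
Decompose π into cycles: lengths [27, 27, 27, 27, 27, 27, 9, 9, 9, 9, 9, 9, 3, 3, 3, 3, 3, 3, 1, 1, 1, 1, 1, 1, 1, 1, 1] (27 cycles, including the fixed point 0).
n − c = 243 − 27 = 216; sign = (−1)^216 = +1.
(199|243)_J = +1 (Zolotarev's lemma cross-check).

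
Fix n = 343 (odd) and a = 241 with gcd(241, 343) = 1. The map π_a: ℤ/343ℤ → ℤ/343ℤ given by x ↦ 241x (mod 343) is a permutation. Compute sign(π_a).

-1

Start at x=288: 288 → 122 → 247 → 188 → 32 → 166 → 218 → … (one orbit).
Decompose π into cycles: lengths [294, 42, 6, 1] (4 cycles, including the fixed point 0).
Σ(ℓ_i−1) = 343−4 = 339; sign = (−1)^339 = -1.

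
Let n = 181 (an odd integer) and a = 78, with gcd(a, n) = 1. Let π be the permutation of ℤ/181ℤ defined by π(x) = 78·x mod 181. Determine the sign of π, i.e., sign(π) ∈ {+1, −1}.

Orbit of 6 under x↦78x: [6, 106, 123, 1, 78, 111, 151]… (length divides ord_181(78)).
Decompose π into cycles: lengths [180, 1] (2 cycles, including the fixed point 0).
181 − 2 = 179 transpositions; sign(π) = (−1)^179 = -1.
(78|181)_J = -1 (Zolotarev's lemma cross-check).

-1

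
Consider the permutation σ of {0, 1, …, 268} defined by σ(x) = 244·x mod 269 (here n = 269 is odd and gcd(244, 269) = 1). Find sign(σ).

+1

Orbit of 226 under x↦244x: [226, 268, 25, 182, 23, 232, 118]… (length divides ord_269(244)).
π_244 has 3 disjoint cycles with lengths [134, 134, 1] on {0,…,268}.
sign(π) = (−1)^{n − #cycles} = (−1)^{269−3} = (−1)^266 = +1.
The Jacobi symbol (244|269) = +1 (Zolotarev) agrees.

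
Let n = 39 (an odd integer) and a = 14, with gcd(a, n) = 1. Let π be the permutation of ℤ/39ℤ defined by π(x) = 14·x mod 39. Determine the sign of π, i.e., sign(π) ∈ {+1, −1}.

-1

Orbit of 1 under x↦14x: [1, 14]… (length divides ord_39(14)).
Cycle lengths of π_14 on ℤ/39ℤ: [2, 2, 2, 2, 2, 2, 2, 2, 2, 2, 2, 2, 2, 1, 1, 1, 1, 1, 1, 1, 1, 1, 1, 1, 1, 1]; 26 cycles in total.
sign(π) = (−1)^{n − #cycles} = (−1)^{39−26} = (−1)^13 = -1.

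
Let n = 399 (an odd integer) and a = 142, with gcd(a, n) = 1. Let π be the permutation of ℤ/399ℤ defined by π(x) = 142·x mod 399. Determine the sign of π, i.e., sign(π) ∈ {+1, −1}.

+1

Start at x=310: 310 → 130 → 106 → 289 → 340 → 1 → 142 → … (one orbit).
Cycle lengths of π_142 on ℤ/399ℤ: [9, 9, 9, 9, 9, 9, 9, 9, 9, 9, 9, 9, 9, 9, 9, 9, 9, 9, 9, 9, 9, 9, 9, 9, 9, 9, 9, 9, 9, 9, 9, 9, 9, 9, 9, 9, 9, 9, 9, 9, 9, 9, 3, 3, 3, 3, 3, 3, 1, 1, 1]; 51 cycles in total.
sign(π) = (−1)^{n − #cycles} = (−1)^{399−51} = (−1)^348 = +1.
Check: (142/399) = +1 by Zolotarev.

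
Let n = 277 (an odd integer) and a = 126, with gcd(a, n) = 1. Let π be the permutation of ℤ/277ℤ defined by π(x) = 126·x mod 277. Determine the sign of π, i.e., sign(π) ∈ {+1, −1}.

-1

Start at x=242: 242 → 22 → 2 → 252 → 174 → 41 → 180 → … (one orbit).
Decompose π into cycles: lengths [276, 1] (2 cycles, including the fixed point 0).
sign(π) = (−1)^{n − #cycles} = (−1)^{277−2} = (−1)^275 = -1.
The Jacobi symbol (126|277) = -1 (Zolotarev) agrees.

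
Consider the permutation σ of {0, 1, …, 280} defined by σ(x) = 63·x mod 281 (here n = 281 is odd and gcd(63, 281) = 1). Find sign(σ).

Orbit of 162 under x↦63x: [162, 90, 50, 59, 64, 98, 273]… (length divides ord_281(63)).
π_63 has 9 disjoint cycles with lengths [35, 35, 35, 35, 35, 35, 35, 35, 1] on {0,…,280}.
9 cycles on 281: each ℓ→(−1)^(ℓ−1), product (−1)^272 = +1.
The Jacobi symbol (63|281) = +1 (Zolotarev) agrees.

+1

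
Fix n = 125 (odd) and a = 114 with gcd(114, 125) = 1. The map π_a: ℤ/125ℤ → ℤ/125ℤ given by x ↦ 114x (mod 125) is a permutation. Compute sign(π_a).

Trace 114: π^k(114) = [114, 121, 44, 16, 74, 61, 79] for k=0..6.
Cycle type of π: 50×2 + 10×2 + 2×2 + 1; total 7 cycles.
With 7 cycles on 125 points, sign = (−1)^{125−7} = +1.

+1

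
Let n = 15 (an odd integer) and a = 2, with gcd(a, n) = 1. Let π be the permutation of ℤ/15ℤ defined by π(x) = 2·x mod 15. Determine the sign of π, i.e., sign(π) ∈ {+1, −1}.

Trace 8: π^k(8) = [8, 1, 2, 4] for k=0..3.
5 cycles of lengths [4, 4, 4, 2, 1].
15 − 5 = 10 transpositions; sign(π) = (−1)^10 = +1.

+1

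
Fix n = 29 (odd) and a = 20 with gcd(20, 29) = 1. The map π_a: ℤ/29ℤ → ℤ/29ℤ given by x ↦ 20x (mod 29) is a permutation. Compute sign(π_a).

+1

Trace 16: π^k(16) = [16, 1, 20, 23, 25, 7, 24] for k=0..6.
The orbit structure of x ↦ 20x mod 29: 5 orbits of sizes [7, 7, 7, 7, 1].
29 − 5 = 24 transpositions; sign(π) = (−1)^24 = +1.
(20|29)_J = +1 (Zolotarev's lemma cross-check).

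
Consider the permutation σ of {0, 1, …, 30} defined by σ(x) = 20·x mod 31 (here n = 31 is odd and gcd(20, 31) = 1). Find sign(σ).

Orbit of 16 under x↦20x: [16, 10, 14, 1, 20, 28, 2]… (length divides ord_31(20)).
Cycle lengths of π_20 on ℤ/31ℤ: [15, 15, 1]; 3 cycles in total.
With 3 cycles on 31 points, sign = (−1)^{31−3} = +1.
Check: (20/31) = +1 by Zolotarev.

+1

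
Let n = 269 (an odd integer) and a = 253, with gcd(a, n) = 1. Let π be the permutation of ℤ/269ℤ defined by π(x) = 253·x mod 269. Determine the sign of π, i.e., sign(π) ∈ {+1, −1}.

+1

Orbit of 105 under x↦253x: [105, 203, 249, 51, 260, 144, 117]… (length divides ord_269(253)).
π_253 has 3 disjoint cycles with lengths [134, 134, 1] on {0,…,268}.
With 3 cycles on 269 points, sign = (−1)^{269−3} = +1.
Check: (253/269) = +1 by Zolotarev.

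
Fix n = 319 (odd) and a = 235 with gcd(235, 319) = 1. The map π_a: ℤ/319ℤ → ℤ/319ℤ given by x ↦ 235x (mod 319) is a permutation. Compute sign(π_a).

Trace 3: π^k(3) = [3, 67, 114, 313, 185, 91, 12] for k=0..6.
The orbit structure of x ↦ 235x mod 319: 6 orbits of sizes [140, 140, 28, 5, 5, 1].
319 − 6 = 313 transpositions; sign(π) = (−1)^313 = -1.
Check: (235/319) = -1 by Zolotarev.

-1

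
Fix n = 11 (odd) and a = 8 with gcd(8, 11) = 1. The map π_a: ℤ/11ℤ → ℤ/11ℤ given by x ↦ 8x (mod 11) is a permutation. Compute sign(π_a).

Orbit of 5 under x↦8x: [5, 7, 1, 8, 9, 6, 4]… (length divides ord_11(8)).
Decompose π into cycles: lengths [10, 1] (2 cycles, including the fixed point 0).
n − c = 11 − 2 = 9; sign = (−1)^9 = -1.
(8|11)_J = -1 (Zolotarev's lemma cross-check).

-1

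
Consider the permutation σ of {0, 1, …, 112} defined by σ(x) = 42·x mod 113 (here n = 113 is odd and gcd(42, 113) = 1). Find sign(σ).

-1

Start at x=40: 40 → 98 → 48 → 95 → 35 → 1 → 42 → … (one orbit).
The orbit structure of x ↦ 42x mod 113: 8 orbits of sizes [16, 16, 16, 16, 16, 16, 16, 1].
Σ(ℓ_i−1) = 113−8 = 105; sign = (−1)^105 = -1.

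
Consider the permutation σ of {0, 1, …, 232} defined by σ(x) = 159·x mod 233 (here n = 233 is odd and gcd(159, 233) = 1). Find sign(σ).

Start at x=184: 184 → 131 → 92 → 182 → 46 → 91 → 23 → … (one orbit).
Cycle lengths of π_159 on ℤ/233ℤ: [58, 58, 58, 58, 1]; 5 cycles in total.
233 − 5 = 228 transpositions; sign(π) = (−1)^228 = +1.
Via Zolotarev, sign(π_{159}) = (159|233) = +1.

+1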